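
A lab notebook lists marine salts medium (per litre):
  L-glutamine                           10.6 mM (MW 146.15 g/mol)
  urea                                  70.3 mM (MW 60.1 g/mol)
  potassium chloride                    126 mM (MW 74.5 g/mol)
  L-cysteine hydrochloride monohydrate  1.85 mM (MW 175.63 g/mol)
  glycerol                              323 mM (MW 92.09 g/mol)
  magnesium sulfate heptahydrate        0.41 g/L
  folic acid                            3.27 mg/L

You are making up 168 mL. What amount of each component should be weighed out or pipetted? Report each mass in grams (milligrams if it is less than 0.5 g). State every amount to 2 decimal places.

Scale factor relative to 1 L: 0.168.
L-glutamine: 10.6 mmol/L × 146.15 mg/mmol × 0.168 L = 260.26 mg
urea: 70.3 mmol/L × 60.1 g/mol × 0.168 L ÷ 1000 = 0.71 g
potassium chloride: 126 mmol/L × 74.5 g/mol × 0.168 L ÷ 1000 = 1.58 g
L-cysteine hydrochloride monohydrate: 1.85 mmol/L × 175.63 mg/mmol × 0.168 L = 54.59 mg
glycerol: 323 mmol/L × 92.09 g/mol × 0.168 L ÷ 1000 = 5.00 g
magnesium sulfate heptahydrate: 0.41 g/L × 0.168 L = 0.06888 g = 68.88 mg
folic acid: 3.27 mg/L × 0.168 L = 0.55 mg

L-glutamine 260.26 mg; urea 0.71 g; potassium chloride 1.58 g; L-cysteine hydrochloride monohydrate 54.59 mg; glycerol 5.00 g; magnesium sulfate heptahydrate 68.88 mg; folic acid 0.55 mg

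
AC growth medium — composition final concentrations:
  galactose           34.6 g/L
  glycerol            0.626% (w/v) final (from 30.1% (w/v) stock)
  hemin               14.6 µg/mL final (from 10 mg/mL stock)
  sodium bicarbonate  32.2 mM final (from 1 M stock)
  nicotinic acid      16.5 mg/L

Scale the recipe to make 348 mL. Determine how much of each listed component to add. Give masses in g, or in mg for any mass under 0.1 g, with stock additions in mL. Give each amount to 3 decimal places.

galactose 12.041 g; glycerol 7.237 mL; hemin 0.508 mL; sodium bicarbonate 11.206 mL; nicotinic acid 5.742 mg

Target volume = 348 mL = 0.348 L.
galactose: 34.6 g/L × 0.348 L = 12.041 g
glycerol: dilute stock: 0.626% ÷ 30.1% × 348 mL = 7.237 mL
hemin: dilute stock: 14.6 µg/mL × 348 mL ÷ 10000 µg/mL = 0.508 mL
sodium bicarbonate: dilute stock: 32.2 mM × 348 mL ÷ 1000 mM = 11.206 mL
nicotinic acid: 16.5 mg/L × 0.348 L = 5.742 mg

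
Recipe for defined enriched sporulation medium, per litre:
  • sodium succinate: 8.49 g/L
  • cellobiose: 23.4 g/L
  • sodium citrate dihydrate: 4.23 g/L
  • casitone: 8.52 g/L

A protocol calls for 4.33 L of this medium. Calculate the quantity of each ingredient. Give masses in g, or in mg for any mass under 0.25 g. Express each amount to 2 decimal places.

sodium succinate 36.76 g; cellobiose 101.32 g; sodium citrate dihydrate 18.32 g; casitone 36.89 g

Working volume: 4.33 L.
sodium succinate: 8.49 g/L × 4.33 L = 36.76 g
cellobiose: 23.4 g/L × 4.33 L = 101.32 g
sodium citrate dihydrate: 4.23 g/L × 4.33 L = 18.32 g
casitone: 8.52 g/L × 4.33 L = 36.89 g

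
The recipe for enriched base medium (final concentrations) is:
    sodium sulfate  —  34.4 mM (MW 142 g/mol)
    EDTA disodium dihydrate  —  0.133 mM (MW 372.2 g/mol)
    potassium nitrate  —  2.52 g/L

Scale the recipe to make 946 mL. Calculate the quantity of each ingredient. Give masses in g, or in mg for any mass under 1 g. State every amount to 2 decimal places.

Target volume = 946 mL = 0.946 L.
sodium sulfate: 34.4 mmol/L × 142 g/mol × 0.946 L ÷ 1000 = 4.62 g
EDTA disodium dihydrate: 0.133 mmol/L × 372.2 mg/mmol × 0.946 L = 46.83 mg
potassium nitrate: 2.52 g/L × 0.946 L = 2.38 g

sodium sulfate 4.62 g; EDTA disodium dihydrate 46.83 mg; potassium nitrate 2.38 g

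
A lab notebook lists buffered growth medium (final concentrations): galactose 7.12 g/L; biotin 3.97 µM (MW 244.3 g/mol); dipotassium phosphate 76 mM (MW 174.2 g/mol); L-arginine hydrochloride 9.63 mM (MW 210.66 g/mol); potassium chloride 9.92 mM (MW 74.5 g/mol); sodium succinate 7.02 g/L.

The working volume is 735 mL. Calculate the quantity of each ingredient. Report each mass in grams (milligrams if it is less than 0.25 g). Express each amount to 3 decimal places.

Target volume = 735 mL = 0.735 L.
galactose: 7.12 g/L × 0.735 L = 5.233 g
biotin: 3.97 µmol/L × 244.3 g/mol × 0.735 L ÷ 1000 = 0.713 mg
dipotassium phosphate: 76 mmol/L × 174.2 g/mol × 0.735 L ÷ 1000 = 9.731 g
L-arginine hydrochloride: 9.63 mmol/L × 210.66 g/mol × 0.735 L ÷ 1000 = 1.491 g
potassium chloride: 9.92 mmol/L × 74.5 g/mol × 0.735 L ÷ 1000 = 0.543 g
sodium succinate: 7.02 g/L × 0.735 L = 5.160 g

galactose 5.233 g; biotin 0.713 mg; dipotassium phosphate 9.731 g; L-arginine hydrochloride 1.491 g; potassium chloride 0.543 g; sodium succinate 5.160 g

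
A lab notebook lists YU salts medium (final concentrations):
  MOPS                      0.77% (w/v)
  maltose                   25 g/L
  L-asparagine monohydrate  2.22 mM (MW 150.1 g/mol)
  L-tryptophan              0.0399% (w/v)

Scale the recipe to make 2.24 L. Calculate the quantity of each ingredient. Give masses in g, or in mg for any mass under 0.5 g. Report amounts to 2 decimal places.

MOPS 17.25 g; maltose 56.00 g; L-asparagine monohydrate 0.75 g; L-tryptophan 0.89 g

Working volume: 2.24 L.
MOPS: 0.77 g per 100 mL × 2240 mL ÷ 100 = 17.25 g
maltose: 25 g/L × 2.24 L = 56.00 g
L-asparagine monohydrate: 2.22 mmol/L × 150.1 g/mol × 2.24 L ÷ 1000 = 0.75 g
L-tryptophan: 0.0399% w/v = 0.399 g/L → 0.399 × 2.24 L = 0.89 g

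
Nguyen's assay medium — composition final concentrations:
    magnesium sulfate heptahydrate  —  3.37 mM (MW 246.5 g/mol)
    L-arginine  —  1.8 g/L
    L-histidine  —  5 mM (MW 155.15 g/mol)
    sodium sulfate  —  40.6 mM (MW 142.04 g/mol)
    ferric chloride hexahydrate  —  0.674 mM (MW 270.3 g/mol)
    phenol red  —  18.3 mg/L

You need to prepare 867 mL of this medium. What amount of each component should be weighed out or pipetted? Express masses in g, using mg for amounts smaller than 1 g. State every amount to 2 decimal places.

magnesium sulfate heptahydrate 720.22 mg; L-arginine 1.56 g; L-histidine 672.58 mg; sodium sulfate 5.00 g; ferric chloride hexahydrate 157.95 mg; phenol red 15.87 mg

Working volume: 867 mL = 0.867 L.
magnesium sulfate heptahydrate: 3.37 mmol/L × 246.5 mg/mmol × 0.867 L = 720.22 mg
L-arginine: 1.8 g/L × 0.867 L = 1.56 g
L-histidine: 5 mmol/L × 155.15 mg/mmol × 0.867 L = 672.58 mg
sodium sulfate: 40.6 mmol/L × 142.04 g/mol × 0.867 L ÷ 1000 = 5.00 g
ferric chloride hexahydrate: 0.674 mmol/L × 270.3 mg/mmol × 0.867 L = 157.95 mg
phenol red: 18.3 mg/L × 0.867 L = 15.87 mg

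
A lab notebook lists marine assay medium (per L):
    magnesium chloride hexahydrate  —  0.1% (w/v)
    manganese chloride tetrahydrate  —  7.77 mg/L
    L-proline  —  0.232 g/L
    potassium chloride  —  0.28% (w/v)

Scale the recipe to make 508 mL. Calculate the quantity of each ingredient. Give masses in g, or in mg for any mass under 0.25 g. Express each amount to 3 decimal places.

Target volume = 508 mL = 0.508 L.
magnesium chloride hexahydrate: 0.1% w/v = 1 g/L → 1 × 0.508 L = 0.508 g
manganese chloride tetrahydrate: 7.77 mg/L × 0.508 L = 3.947 mg
L-proline: 0.232 g/L × 0.508 L = 0.117856 g = 117.856 mg
potassium chloride: 0.28% w/v = 2.8 g/L → 2.8 × 0.508 L = 1.422 g

magnesium chloride hexahydrate 0.508 g; manganese chloride tetrahydrate 3.947 mg; L-proline 117.856 mg; potassium chloride 1.422 g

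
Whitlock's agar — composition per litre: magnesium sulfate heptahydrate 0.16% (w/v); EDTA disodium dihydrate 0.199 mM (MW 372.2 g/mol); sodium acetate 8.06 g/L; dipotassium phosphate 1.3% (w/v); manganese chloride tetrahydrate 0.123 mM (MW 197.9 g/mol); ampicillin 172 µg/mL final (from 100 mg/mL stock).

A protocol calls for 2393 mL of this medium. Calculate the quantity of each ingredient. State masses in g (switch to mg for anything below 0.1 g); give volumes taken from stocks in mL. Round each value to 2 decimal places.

magnesium sulfate heptahydrate 3.83 g; EDTA disodium dihydrate 0.18 g; sodium acetate 19.29 g; dipotassium phosphate 31.11 g; manganese chloride tetrahydrate 58.25 mg; ampicillin 4.12 mL

Target volume = 2393 mL = 2.393 L.
magnesium sulfate heptahydrate: 0.16 g per 100 mL × 2393 mL ÷ 100 = 3.83 g
EDTA disodium dihydrate: 0.199 mmol/L × 372.2 g/mol × 2.393 L ÷ 1000 = 0.18 g
sodium acetate: 8.06 g/L × 2.393 L = 19.29 g
dipotassium phosphate: 1.3 g per 100 mL × 2393 mL ÷ 100 = 31.11 g
manganese chloride tetrahydrate: 0.123 mmol/L × 197.9 mg/mmol × 2.393 L = 58.25 mg
ampicillin: V = C2·V2/C1 = 172 µg/mL × 2393 mL ÷ 100000 µg/mL = 4.12 mL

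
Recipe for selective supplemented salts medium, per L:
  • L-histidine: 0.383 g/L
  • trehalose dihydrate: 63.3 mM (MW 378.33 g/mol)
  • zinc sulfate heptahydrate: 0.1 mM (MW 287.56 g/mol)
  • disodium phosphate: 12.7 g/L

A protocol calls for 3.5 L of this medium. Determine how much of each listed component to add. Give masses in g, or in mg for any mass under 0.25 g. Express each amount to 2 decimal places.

Working volume: 3.5 L.
L-histidine: 0.383 g/L × 3.5 L = 1.34 g
trehalose dihydrate: 63.3 mmol/L × 378.33 g/mol × 3.5 L ÷ 1000 = 83.82 g
zinc sulfate heptahydrate: 0.1 mmol/L × 287.56 mg/mmol × 3.5 L = 100.65 mg
disodium phosphate: 12.7 g/L × 3.5 L = 44.45 g

L-histidine 1.34 g; trehalose dihydrate 83.82 g; zinc sulfate heptahydrate 100.65 mg; disodium phosphate 44.45 g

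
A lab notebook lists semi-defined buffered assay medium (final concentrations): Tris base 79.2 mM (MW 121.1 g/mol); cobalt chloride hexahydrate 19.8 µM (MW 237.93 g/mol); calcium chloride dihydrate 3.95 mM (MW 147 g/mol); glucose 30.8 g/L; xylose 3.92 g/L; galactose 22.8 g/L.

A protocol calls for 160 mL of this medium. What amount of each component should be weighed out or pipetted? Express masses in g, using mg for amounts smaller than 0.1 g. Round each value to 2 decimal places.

Target volume = 160 mL = 0.16 L.
Tris base: 79.2 mmol/L × 121.1 g/mol × 0.16 L ÷ 1000 = 1.53 g
cobalt chloride hexahydrate: 19.8 µmol/L × 237.93 g/mol × 0.16 L ÷ 1000 = 0.75 mg
calcium chloride dihydrate: 3.95 mmol/L × 147 mg/mmol × 0.16 L = 92.90 mg
glucose: 30.8 g/L × 0.16 L = 4.93 g
xylose: 3.92 g/L × 0.16 L = 0.63 g
galactose: 22.8 g/L × 0.16 L = 3.65 g

Tris base 1.53 g; cobalt chloride hexahydrate 0.75 mg; calcium chloride dihydrate 92.90 mg; glucose 4.93 g; xylose 0.63 g; galactose 3.65 g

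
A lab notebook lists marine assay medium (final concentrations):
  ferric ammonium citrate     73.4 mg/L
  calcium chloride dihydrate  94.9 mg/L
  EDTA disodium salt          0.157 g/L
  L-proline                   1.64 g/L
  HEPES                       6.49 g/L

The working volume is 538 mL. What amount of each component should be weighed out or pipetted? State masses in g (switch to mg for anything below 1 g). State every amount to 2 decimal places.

Scale factor relative to 1 L: 0.538.
ferric ammonium citrate: 73.4 mg/L × 0.538 L = 39.49 mg
calcium chloride dihydrate: 94.9 mg/L × 0.538 L = 51.06 mg
EDTA disodium salt: 0.157 g/L × 0.538 L = 0.084466 g = 84.47 mg
L-proline: 1.64 g/L × 0.538 L = 0.88232 g = 882.32 mg
HEPES: 6.49 g/L × 0.538 L = 3.49 g

ferric ammonium citrate 39.49 mg; calcium chloride dihydrate 51.06 mg; EDTA disodium salt 84.47 mg; L-proline 882.32 mg; HEPES 3.49 g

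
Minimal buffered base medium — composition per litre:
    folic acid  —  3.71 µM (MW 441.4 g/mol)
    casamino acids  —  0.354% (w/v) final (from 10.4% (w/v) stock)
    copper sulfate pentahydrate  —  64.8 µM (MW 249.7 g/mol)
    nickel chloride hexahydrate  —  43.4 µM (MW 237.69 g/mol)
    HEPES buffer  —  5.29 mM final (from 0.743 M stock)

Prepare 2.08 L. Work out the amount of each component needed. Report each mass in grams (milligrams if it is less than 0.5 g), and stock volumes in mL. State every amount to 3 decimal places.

folic acid 3.406 mg; casamino acids 70.800 mL; copper sulfate pentahydrate 33.656 mg; nickel chloride hexahydrate 21.457 mg; HEPES buffer 14.809 mL

Working volume: 2.08 L.
folic acid: 3.71 µmol/L × 441.4 g/mol × 2.08 L ÷ 1000 = 3.406 mg
casamino acids: V = C2·V2/C1 = 0.354% ÷ 10.4% × 2080 mL = 70.800 mL
copper sulfate pentahydrate: 64.8 µmol/L × 249.7 g/mol × 2.08 L ÷ 1000 = 33.656 mg
nickel chloride hexahydrate: 43.4 µmol/L × 237.69 g/mol × 2.08 L ÷ 1000 = 21.457 mg
HEPES buffer: dilute stock: 5.29 mM × 2080 mL ÷ 743 mM = 14.809 mL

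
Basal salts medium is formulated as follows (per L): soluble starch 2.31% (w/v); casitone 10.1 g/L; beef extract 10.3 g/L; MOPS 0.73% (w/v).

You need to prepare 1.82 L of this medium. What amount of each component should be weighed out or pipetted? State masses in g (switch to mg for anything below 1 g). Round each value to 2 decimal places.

soluble starch 42.04 g; casitone 18.38 g; beef extract 18.75 g; MOPS 13.29 g

Working volume: 1.82 L.
soluble starch: 2.31 g per 100 mL × 1820 mL ÷ 100 = 42.04 g
casitone: 10.1 g/L × 1.82 L = 18.38 g
beef extract: 10.3 g/L × 1.82 L = 18.75 g
MOPS: 0.73 g per 100 mL × 1820 mL ÷ 100 = 13.29 g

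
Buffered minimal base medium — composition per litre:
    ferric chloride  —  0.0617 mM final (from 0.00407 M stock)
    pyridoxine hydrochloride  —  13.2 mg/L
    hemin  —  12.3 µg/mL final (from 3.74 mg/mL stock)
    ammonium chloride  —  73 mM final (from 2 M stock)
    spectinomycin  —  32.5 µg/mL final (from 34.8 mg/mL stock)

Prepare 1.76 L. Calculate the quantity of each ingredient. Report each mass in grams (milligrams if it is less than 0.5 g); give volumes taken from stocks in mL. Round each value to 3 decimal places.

Working volume: 1.76 L.
ferric chloride: V = C2·V2/C1 = 0.0617 mM × 1760 mL ÷ 4.07 mM = 26.681 mL
pyridoxine hydrochloride: 13.2 mg/L × 1.76 L = 23.232 mg
hemin: V = C2·V2/C1 = 12.3 µg/mL × 1760 mL ÷ 3740 µg/mL = 5.788 mL
ammonium chloride: V = C2·V2/C1 = 73 mM × 1760 mL ÷ 2000 mM = 64.240 mL
spectinomycin: C1V1 = C2V2 → 32.5 µg/mL × 1760 mL ÷ 34800 µg/mL = 1.644 mL

ferric chloride 26.681 mL; pyridoxine hydrochloride 23.232 mg; hemin 5.788 mL; ammonium chloride 64.240 mL; spectinomycin 1.644 mL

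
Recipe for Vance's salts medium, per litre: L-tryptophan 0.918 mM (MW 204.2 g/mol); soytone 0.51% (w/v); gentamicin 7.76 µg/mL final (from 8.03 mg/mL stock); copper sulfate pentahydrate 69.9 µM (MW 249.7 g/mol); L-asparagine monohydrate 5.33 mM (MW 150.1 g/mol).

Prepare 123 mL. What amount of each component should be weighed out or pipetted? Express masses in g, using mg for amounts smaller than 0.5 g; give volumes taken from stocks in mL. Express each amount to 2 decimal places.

L-tryptophan 23.06 mg; soytone 0.63 g; gentamicin 0.12 mL; copper sulfate pentahydrate 2.15 mg; L-asparagine monohydrate 98.40 mg

Scale factor relative to 1 L: 0.123.
L-tryptophan: 0.918 mmol/L × 204.2 mg/mmol × 0.123 L = 23.06 mg
soytone: 0.51% w/v = 5.1 g/L → 5.1 × 0.123 L = 0.63 g
gentamicin: V = C2·V2/C1 = 7.76 µg/mL × 123 mL ÷ 8030 µg/mL = 0.12 mL
copper sulfate pentahydrate: 69.9 µmol/L × 249.7 g/mol × 0.123 L ÷ 1000 = 2.15 mg
L-asparagine monohydrate: 5.33 mmol/L × 150.1 mg/mmol × 0.123 L = 98.40 mg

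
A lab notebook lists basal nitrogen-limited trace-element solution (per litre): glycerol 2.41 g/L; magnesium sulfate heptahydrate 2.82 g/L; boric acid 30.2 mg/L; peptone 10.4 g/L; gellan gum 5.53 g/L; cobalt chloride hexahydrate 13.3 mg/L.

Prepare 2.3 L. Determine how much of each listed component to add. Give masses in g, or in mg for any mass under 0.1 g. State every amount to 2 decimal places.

glycerol 5.54 g; magnesium sulfate heptahydrate 6.49 g; boric acid 69.46 mg; peptone 23.92 g; gellan gum 12.72 g; cobalt chloride hexahydrate 30.59 mg

Working volume: 2.3 L.
glycerol: 2.41 g/L × 2.3 L = 5.54 g
magnesium sulfate heptahydrate: 2.82 g/L × 2.3 L = 6.49 g
boric acid: 30.2 mg/L × 2.3 L = 69.46 mg
peptone: 10.4 g/L × 2.3 L = 23.92 g
gellan gum: 5.53 g/L × 2.3 L = 12.72 g
cobalt chloride hexahydrate: 13.3 mg/L × 2.3 L = 30.59 mg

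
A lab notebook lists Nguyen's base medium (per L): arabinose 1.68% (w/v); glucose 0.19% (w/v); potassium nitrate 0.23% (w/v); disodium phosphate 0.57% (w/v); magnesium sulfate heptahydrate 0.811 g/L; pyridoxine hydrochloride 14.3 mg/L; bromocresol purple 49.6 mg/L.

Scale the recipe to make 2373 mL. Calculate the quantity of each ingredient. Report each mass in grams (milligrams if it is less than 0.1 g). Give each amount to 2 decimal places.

arabinose 39.87 g; glucose 4.51 g; potassium nitrate 5.46 g; disodium phosphate 13.53 g; magnesium sulfate heptahydrate 1.92 g; pyridoxine hydrochloride 33.93 mg; bromocresol purple 0.12 g

Working volume: 2373 mL = 2.373 L.
arabinose: 1.68% w/v = 16.8 g/L → 16.8 × 2.373 L = 39.87 g
glucose: 0.19% w/v = 1.9 g/L → 1.9 × 2.373 L = 4.51 g
potassium nitrate: 0.23 g per 100 mL × 2373 mL ÷ 100 = 5.46 g
disodium phosphate: 0.57% w/v = 5.7 g/L → 5.7 × 2.373 L = 13.53 g
magnesium sulfate heptahydrate: 0.811 g/L × 2.373 L = 1.92 g
pyridoxine hydrochloride: 14.3 mg/L × 2.373 L = 33.93 mg
bromocresol purple: 49.6 mg/L × 2.373 L = 117.701 mg = 0.12 g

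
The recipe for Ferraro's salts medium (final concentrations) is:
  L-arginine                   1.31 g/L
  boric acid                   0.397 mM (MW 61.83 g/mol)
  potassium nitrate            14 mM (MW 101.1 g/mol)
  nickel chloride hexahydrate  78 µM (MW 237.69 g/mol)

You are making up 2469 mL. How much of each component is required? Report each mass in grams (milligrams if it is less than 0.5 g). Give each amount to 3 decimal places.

L-arginine 3.234 g; boric acid 60.605 mg; potassium nitrate 3.495 g; nickel chloride hexahydrate 45.775 mg

Target volume = 2469 mL = 2.469 L.
L-arginine: 1.31 g/L × 2.469 L = 3.234 g
boric acid: 0.397 mmol/L × 61.83 mg/mmol × 2.469 L = 60.605 mg
potassium nitrate: 14 mmol/L × 101.1 g/mol × 2.469 L ÷ 1000 = 3.495 g
nickel chloride hexahydrate: 78 µmol/L × 237.69 g/mol × 2.469 L ÷ 1000 = 45.775 mg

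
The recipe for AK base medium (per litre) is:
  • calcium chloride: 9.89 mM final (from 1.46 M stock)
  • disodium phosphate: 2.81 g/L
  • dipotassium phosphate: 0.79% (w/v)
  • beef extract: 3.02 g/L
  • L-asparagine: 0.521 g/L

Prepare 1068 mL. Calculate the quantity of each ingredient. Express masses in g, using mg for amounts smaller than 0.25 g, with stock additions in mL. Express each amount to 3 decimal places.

Scale factor relative to 1 L: 1.068.
calcium chloride: C1V1 = C2V2 → 9.89 mM × 1068 mL ÷ 1460 mM = 7.235 mL
disodium phosphate: 2.81 g/L × 1.068 L = 3.001 g
dipotassium phosphate: 0.79% w/v = 7.9 g/L → 7.9 × 1.068 L = 8.437 g
beef extract: 3.02 g/L × 1.068 L = 3.225 g
L-asparagine: 0.521 g/L × 1.068 L = 0.556 g

calcium chloride 7.235 mL; disodium phosphate 3.001 g; dipotassium phosphate 8.437 g; beef extract 3.225 g; L-asparagine 0.556 g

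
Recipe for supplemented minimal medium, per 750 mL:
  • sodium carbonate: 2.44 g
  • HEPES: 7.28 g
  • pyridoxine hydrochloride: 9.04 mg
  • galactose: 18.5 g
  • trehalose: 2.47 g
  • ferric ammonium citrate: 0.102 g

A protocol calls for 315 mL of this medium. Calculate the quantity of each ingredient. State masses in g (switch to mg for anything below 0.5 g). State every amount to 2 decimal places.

Scale factor = 315 mL / 750 mL = 0.42.
sodium carbonate: 2.44 g × (315 mL / 750 mL) = 1.02 g
HEPES: 7.28 g × (315 mL / 750 mL) = 3.06 g
pyridoxine hydrochloride: 9.04 mg × (315 mL / 750 mL) = 3.80 mg
galactose: 18.5 g × (315 mL / 750 mL) = 7.77 g
trehalose: 2.47 g × (315 mL / 750 mL) = 1.04 g
ferric ammonium citrate: 0.102 g × (315 mL / 750 mL) = 0.04284 g = 42.84 mg

sodium carbonate 1.02 g; HEPES 3.06 g; pyridoxine hydrochloride 3.80 mg; galactose 7.77 g; trehalose 1.04 g; ferric ammonium citrate 42.84 mg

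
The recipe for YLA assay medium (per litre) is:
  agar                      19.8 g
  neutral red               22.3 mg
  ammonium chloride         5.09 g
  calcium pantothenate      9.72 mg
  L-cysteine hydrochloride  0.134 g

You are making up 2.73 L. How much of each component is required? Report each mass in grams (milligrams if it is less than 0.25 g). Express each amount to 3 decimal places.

agar 54.054 g; neutral red 60.879 mg; ammonium chloride 13.896 g; calcium pantothenate 26.536 mg; L-cysteine hydrochloride 0.366 g

Scale factor = 2730 mL / 1000 mL = 2.73.
agar: 19.8 g × (2730 mL / 1000 mL) = 54.054 g
neutral red: 22.3 mg × (2730 mL / 1000 mL) = 60.879 mg
ammonium chloride: 5.09 g × (2730 mL / 1000 mL) = 13.896 g
calcium pantothenate: 9.72 mg × (2730 mL / 1000 mL) = 26.536 mg
L-cysteine hydrochloride: 0.134 g × (2730 mL / 1000 mL) = 0.366 g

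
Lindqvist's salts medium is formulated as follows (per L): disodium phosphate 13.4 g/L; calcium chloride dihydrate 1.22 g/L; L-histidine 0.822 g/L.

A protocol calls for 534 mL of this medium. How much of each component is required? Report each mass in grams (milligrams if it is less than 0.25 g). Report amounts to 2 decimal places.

disodium phosphate 7.16 g; calcium chloride dihydrate 0.65 g; L-histidine 0.44 g

Scale factor relative to 1 L: 0.534.
disodium phosphate: 13.4 g/L × 0.534 L = 7.16 g
calcium chloride dihydrate: 1.22 g/L × 0.534 L = 0.65 g
L-histidine: 0.822 g/L × 0.534 L = 0.44 g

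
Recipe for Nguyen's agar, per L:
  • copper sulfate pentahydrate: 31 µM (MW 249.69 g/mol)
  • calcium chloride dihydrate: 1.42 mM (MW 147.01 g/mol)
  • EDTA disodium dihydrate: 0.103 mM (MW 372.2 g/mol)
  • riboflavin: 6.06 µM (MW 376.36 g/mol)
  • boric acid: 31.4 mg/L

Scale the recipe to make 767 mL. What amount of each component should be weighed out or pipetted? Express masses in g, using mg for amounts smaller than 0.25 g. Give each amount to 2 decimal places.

Scale factor relative to 1 L: 0.767.
copper sulfate pentahydrate: 31 µmol/L × 249.69 g/mol × 0.767 L ÷ 1000 = 5.94 mg
calcium chloride dihydrate: 1.42 mmol/L × 147.01 mg/mmol × 0.767 L = 160.11 mg
EDTA disodium dihydrate: 0.103 mmol/L × 372.2 mg/mmol × 0.767 L = 29.40 mg
riboflavin: 6.06 µmol/L × 376.36 g/mol × 0.767 L ÷ 1000 = 1.75 mg
boric acid: 31.4 mg/L × 0.767 L = 24.08 mg

copper sulfate pentahydrate 5.94 mg; calcium chloride dihydrate 160.11 mg; EDTA disodium dihydrate 29.40 mg; riboflavin 1.75 mg; boric acid 24.08 mg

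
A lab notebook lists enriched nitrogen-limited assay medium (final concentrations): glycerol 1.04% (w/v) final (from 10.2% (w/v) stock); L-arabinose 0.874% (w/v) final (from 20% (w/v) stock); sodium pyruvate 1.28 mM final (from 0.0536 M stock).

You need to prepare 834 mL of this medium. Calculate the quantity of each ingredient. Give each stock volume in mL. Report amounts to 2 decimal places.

Scale factor relative to 1 L: 0.834.
glycerol: dilute stock: 1.04% ÷ 10.2% × 834 mL = 85.04 mL
L-arabinose: V = C2·V2/C1 = 0.874% ÷ 20% × 834 mL = 36.45 mL
sodium pyruvate: dilute stock: 1.28 mM × 834 mL ÷ 53.6 mM = 19.92 mL

glycerol 85.04 mL; L-arabinose 36.45 mL; sodium pyruvate 19.92 mL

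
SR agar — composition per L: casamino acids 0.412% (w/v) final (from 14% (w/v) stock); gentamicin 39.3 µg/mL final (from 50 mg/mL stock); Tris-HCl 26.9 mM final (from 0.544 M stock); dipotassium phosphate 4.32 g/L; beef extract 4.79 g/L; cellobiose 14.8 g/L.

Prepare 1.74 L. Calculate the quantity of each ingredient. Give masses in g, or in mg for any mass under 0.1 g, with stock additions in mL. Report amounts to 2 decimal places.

casamino acids 51.21 mL; gentamicin 1.37 mL; Tris-HCl 86.04 mL; dipotassium phosphate 7.52 g; beef extract 8.33 g; cellobiose 25.75 g

Scale factor relative to 1 L: 1.74.
casamino acids: C1V1 = C2V2 → 0.412% ÷ 14% × 1740 mL = 51.21 mL
gentamicin: C1V1 = C2V2 → 39.3 µg/mL × 1740 mL ÷ 50000 µg/mL = 1.37 mL
Tris-HCl: dilute stock: 26.9 mM × 1740 mL ÷ 544 mM = 86.04 mL
dipotassium phosphate: 4.32 g/L × 1.74 L = 7.52 g
beef extract: 4.79 g/L × 1.74 L = 8.33 g
cellobiose: 14.8 g/L × 1.74 L = 25.75 g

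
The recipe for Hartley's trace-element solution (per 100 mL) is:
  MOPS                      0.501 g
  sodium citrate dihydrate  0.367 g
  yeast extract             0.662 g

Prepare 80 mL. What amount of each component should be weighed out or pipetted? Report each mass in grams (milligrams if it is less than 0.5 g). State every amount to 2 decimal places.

MOPS 400.80 mg; sodium citrate dihydrate 293.60 mg; yeast extract 0.53 g

Ratio of target to recipe volume: 80 / 100 = 0.8.
MOPS: 0.501 g × (80 mL / 100 mL) = 0.4008 g = 400.80 mg
sodium citrate dihydrate: 0.367 g × (80 mL / 100 mL) = 0.2936 g = 293.60 mg
yeast extract: 0.662 g × (80 mL / 100 mL) = 0.53 g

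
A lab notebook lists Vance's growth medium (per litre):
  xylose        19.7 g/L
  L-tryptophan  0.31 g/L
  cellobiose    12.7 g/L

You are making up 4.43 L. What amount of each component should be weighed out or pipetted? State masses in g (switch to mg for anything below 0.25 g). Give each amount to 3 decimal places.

Scale factor relative to 1 L: 4.43.
xylose: 19.7 g/L × 4.43 L = 87.271 g
L-tryptophan: 0.31 g/L × 4.43 L = 1.373 g
cellobiose: 12.7 g/L × 4.43 L = 56.261 g

xylose 87.271 g; L-tryptophan 1.373 g; cellobiose 56.261 g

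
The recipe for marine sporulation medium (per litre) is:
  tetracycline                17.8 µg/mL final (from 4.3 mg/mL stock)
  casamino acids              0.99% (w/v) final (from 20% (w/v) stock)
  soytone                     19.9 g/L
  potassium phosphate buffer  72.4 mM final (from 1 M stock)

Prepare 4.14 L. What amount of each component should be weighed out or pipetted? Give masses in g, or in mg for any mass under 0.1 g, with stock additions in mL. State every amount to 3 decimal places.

tetracycline 17.138 mL; casamino acids 204.930 mL; soytone 82.386 g; potassium phosphate buffer 299.736 mL

Working volume: 4.14 L.
tetracycline: dilute stock: 17.8 µg/mL × 4140 mL ÷ 4300 µg/mL = 17.138 mL
casamino acids: dilute stock: 0.99% ÷ 20% × 4140 mL = 204.930 mL
soytone: 19.9 g/L × 4.14 L = 82.386 g
potassium phosphate buffer: dilute stock: 72.4 mM × 4140 mL ÷ 1000 mM = 299.736 mL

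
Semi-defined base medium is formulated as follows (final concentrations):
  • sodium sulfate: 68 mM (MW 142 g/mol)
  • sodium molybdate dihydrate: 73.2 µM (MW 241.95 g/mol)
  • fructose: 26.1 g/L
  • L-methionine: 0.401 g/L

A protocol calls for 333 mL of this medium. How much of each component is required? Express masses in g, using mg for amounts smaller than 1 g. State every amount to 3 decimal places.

sodium sulfate 3.215 g; sodium molybdate dihydrate 5.898 mg; fructose 8.691 g; L-methionine 133.533 mg

Target volume = 333 mL = 0.333 L.
sodium sulfate: 68 mmol/L × 142 g/mol × 0.333 L ÷ 1000 = 3.215 g
sodium molybdate dihydrate: 73.2 µmol/L × 241.95 g/mol × 0.333 L ÷ 1000 = 5.898 mg
fructose: 26.1 g/L × 0.333 L = 8.691 g
L-methionine: 0.401 g/L × 0.333 L = 0.133533 g = 133.533 mg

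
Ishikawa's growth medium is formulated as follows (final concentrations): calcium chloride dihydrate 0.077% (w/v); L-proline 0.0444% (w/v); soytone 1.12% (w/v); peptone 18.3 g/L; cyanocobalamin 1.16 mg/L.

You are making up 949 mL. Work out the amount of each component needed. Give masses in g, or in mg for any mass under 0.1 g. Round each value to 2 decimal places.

calcium chloride dihydrate 0.73 g; L-proline 0.42 g; soytone 10.63 g; peptone 17.37 g; cyanocobalamin 1.10 mg

Target volume = 949 mL = 0.949 L.
calcium chloride dihydrate: 0.077% w/v = 0.77 g/L → 0.77 × 0.949 L = 0.73 g
L-proline: 0.0444% w/v = 0.444 g/L → 0.444 × 0.949 L = 0.42 g
soytone: 1.12 g per 100 mL × 949 mL ÷ 100 = 10.63 g
peptone: 18.3 g/L × 0.949 L = 17.37 g
cyanocobalamin: 1.16 mg/L × 0.949 L = 1.10 mg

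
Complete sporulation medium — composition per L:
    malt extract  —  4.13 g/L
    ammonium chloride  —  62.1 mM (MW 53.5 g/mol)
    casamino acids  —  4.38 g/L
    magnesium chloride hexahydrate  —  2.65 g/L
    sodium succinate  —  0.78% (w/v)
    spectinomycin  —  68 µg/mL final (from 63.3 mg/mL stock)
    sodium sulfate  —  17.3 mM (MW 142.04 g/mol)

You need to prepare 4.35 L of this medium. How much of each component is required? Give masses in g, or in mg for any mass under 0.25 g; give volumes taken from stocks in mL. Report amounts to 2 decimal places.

malt extract 17.97 g; ammonium chloride 14.45 g; casamino acids 19.05 g; magnesium chloride hexahydrate 11.53 g; sodium succinate 33.93 g; spectinomycin 4.67 mL; sodium sulfate 10.69 g

Working volume: 4.35 L.
malt extract: 4.13 g/L × 4.35 L = 17.97 g
ammonium chloride: 62.1 mmol/L × 53.5 g/mol × 4.35 L ÷ 1000 = 14.45 g
casamino acids: 4.38 g/L × 4.35 L = 19.05 g
magnesium chloride hexahydrate: 2.65 g/L × 4.35 L = 11.53 g
sodium succinate: 0.78 g per 100 mL × 4350 mL ÷ 100 = 33.93 g
spectinomycin: C1V1 = C2V2 → 68 µg/mL × 4350 mL ÷ 63300 µg/mL = 4.67 mL
sodium sulfate: 17.3 mmol/L × 142.04 g/mol × 4.35 L ÷ 1000 = 10.69 g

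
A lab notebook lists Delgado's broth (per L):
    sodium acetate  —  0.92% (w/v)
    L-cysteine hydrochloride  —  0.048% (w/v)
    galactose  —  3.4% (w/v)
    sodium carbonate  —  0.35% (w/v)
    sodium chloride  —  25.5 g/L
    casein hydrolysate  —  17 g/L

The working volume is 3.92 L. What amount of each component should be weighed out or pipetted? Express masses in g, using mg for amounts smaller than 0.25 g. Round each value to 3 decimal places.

sodium acetate 36.064 g; L-cysteine hydrochloride 1.882 g; galactose 133.280 g; sodium carbonate 13.720 g; sodium chloride 99.960 g; casein hydrolysate 66.640 g

Scale factor relative to 1 L: 3.92.
sodium acetate: 0.92% w/v = 9.2 g/L → 9.2 × 3.92 L = 36.064 g
L-cysteine hydrochloride: 0.048% w/v = 0.48 g/L → 0.48 × 3.92 L = 1.882 g
galactose: 3.4 g per 100 mL × 3920 mL ÷ 100 = 133.280 g
sodium carbonate: 0.35% w/v = 3.5 g/L → 3.5 × 3.92 L = 13.720 g
sodium chloride: 25.5 g/L × 3.92 L = 99.960 g
casein hydrolysate: 17 g/L × 3.92 L = 66.640 g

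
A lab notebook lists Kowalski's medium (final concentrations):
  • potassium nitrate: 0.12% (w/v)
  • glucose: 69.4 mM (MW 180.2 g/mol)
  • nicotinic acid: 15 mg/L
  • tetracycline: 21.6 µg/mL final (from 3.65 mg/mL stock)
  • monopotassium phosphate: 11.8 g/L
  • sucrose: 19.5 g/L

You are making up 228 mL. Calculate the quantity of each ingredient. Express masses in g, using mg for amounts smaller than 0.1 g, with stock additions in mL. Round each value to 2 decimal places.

Target volume = 228 mL = 0.228 L.
potassium nitrate: 0.12% w/v = 1.2 g/L → 1.2 × 0.228 L = 0.27 g
glucose: 69.4 mmol/L × 180.2 g/mol × 0.228 L ÷ 1000 = 2.85 g
nicotinic acid: 15 mg/L × 0.228 L = 3.42 mg
tetracycline: C1V1 = C2V2 → 21.6 µg/mL × 228 mL ÷ 3650 µg/mL = 1.35 mL
monopotassium phosphate: 11.8 g/L × 0.228 L = 2.69 g
sucrose: 19.5 g/L × 0.228 L = 4.45 g

potassium nitrate 0.27 g; glucose 2.85 g; nicotinic acid 3.42 mg; tetracycline 1.35 mL; monopotassium phosphate 2.69 g; sucrose 4.45 g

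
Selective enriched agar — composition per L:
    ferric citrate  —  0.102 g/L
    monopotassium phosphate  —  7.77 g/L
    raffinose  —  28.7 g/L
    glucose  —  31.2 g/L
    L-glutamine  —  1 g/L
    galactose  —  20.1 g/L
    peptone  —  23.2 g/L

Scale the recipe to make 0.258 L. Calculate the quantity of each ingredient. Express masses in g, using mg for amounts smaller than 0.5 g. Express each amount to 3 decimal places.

Working volume: 0.258 L.
ferric citrate: 0.102 g/L × 0.258 L = 0.026316 g = 26.316 mg
monopotassium phosphate: 7.77 g/L × 0.258 L = 2.005 g
raffinose: 28.7 g/L × 0.258 L = 7.405 g
glucose: 31.2 g/L × 0.258 L = 8.050 g
L-glutamine: 1 g/L × 0.258 L = 0.258 g = 258.000 mg
galactose: 20.1 g/L × 0.258 L = 5.186 g
peptone: 23.2 g/L × 0.258 L = 5.986 g

ferric citrate 26.316 mg; monopotassium phosphate 2.005 g; raffinose 7.405 g; glucose 8.050 g; L-glutamine 258.000 mg; galactose 5.186 g; peptone 5.986 g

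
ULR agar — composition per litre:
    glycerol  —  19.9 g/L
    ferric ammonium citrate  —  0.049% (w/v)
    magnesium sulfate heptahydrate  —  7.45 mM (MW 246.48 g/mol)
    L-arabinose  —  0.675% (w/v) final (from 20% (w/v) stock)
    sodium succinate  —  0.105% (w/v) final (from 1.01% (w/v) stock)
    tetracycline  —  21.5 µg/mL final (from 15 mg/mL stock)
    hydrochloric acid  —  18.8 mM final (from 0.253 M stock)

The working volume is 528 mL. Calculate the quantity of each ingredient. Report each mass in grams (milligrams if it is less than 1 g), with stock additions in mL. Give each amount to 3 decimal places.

Target volume = 528 mL = 0.528 L.
glycerol: 19.9 g/L × 0.528 L = 10.507 g
ferric ammonium citrate: 0.049% w/v = 0.49 g/L → 0.49 × 0.528 L = 0.25872 g = 258.720 mg
magnesium sulfate heptahydrate: 7.45 mmol/L × 246.48 mg/mmol × 0.528 L = 969.554 mg
L-arabinose: V = C2·V2/C1 = 0.675% ÷ 20% × 528 mL = 17.820 mL
sodium succinate: V = C2·V2/C1 = 0.105% ÷ 1.01% × 528 mL = 54.891 mL
tetracycline: C1V1 = C2V2 → 21.5 µg/mL × 528 mL ÷ 15000 µg/mL = 0.757 mL
hydrochloric acid: dilute stock: 18.8 mM × 528 mL ÷ 253 mM = 39.235 mL

glycerol 10.507 g; ferric ammonium citrate 258.720 mg; magnesium sulfate heptahydrate 969.554 mg; L-arabinose 17.820 mL; sodium succinate 54.891 mL; tetracycline 0.757 mL; hydrochloric acid 39.235 mL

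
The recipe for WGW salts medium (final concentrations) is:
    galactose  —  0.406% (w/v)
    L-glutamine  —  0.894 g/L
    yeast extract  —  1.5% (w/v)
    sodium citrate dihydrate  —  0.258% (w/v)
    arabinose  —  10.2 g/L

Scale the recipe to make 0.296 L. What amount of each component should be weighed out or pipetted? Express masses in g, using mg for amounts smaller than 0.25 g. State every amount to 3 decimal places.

galactose 1.202 g; L-glutamine 0.265 g; yeast extract 4.440 g; sodium citrate dihydrate 0.764 g; arabinose 3.019 g

Working volume: 0.296 L.
galactose: 0.406 g per 100 mL × 296 mL ÷ 100 = 1.202 g
L-glutamine: 0.894 g/L × 0.296 L = 0.265 g
yeast extract: 1.5% w/v = 15 g/L → 15 × 0.296 L = 4.440 g
sodium citrate dihydrate: 0.258% w/v = 2.58 g/L → 2.58 × 0.296 L = 0.764 g
arabinose: 10.2 g/L × 0.296 L = 3.019 g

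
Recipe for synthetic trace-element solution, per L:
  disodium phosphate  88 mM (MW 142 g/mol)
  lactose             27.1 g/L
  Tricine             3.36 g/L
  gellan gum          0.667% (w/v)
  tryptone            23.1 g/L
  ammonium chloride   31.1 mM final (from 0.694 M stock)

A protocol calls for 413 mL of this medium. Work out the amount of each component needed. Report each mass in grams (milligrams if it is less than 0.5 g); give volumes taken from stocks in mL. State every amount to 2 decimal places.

Working volume: 413 mL = 0.413 L.
disodium phosphate: 88 mmol/L × 142 g/mol × 0.413 L ÷ 1000 = 5.16 g
lactose: 27.1 g/L × 0.413 L = 11.19 g
Tricine: 3.36 g/L × 0.413 L = 1.39 g
gellan gum: 0.667% w/v = 6.67 g/L → 6.67 × 0.413 L = 2.75 g
tryptone: 23.1 g/L × 0.413 L = 9.54 g
ammonium chloride: V = C2·V2/C1 = 31.1 mM × 413 mL ÷ 694 mM = 18.51 mL

disodium phosphate 5.16 g; lactose 11.19 g; Tricine 1.39 g; gellan gum 2.75 g; tryptone 9.54 g; ammonium chloride 18.51 mL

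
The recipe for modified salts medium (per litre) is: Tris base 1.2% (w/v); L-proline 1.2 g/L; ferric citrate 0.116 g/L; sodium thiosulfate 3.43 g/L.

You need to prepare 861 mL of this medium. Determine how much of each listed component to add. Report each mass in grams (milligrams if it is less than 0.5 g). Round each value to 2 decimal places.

Target volume = 861 mL = 0.861 L.
Tris base: 1.2% w/v = 12 g/L → 12 × 0.861 L = 10.33 g
L-proline: 1.2 g/L × 0.861 L = 1.03 g
ferric citrate: 0.116 g/L × 0.861 L = 0.099876 g = 99.88 mg
sodium thiosulfate: 3.43 g/L × 0.861 L = 2.95 g

Tris base 10.33 g; L-proline 1.03 g; ferric citrate 99.88 mg; sodium thiosulfate 2.95 g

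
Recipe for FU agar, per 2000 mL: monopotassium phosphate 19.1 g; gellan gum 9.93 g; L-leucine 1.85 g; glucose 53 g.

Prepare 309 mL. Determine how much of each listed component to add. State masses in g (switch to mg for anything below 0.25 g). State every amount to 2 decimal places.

Ratio of target to recipe volume: 309 / 2000 = 0.1545.
monopotassium phosphate: 19.1 g × (309 mL / 2000 mL) = 2.95 g
gellan gum: 9.93 g × (309 mL / 2000 mL) = 1.53 g
L-leucine: 1.85 g × (309 mL / 2000 mL) = 0.29 g
glucose: 53 g × (309 mL / 2000 mL) = 8.19 g

monopotassium phosphate 2.95 g; gellan gum 1.53 g; L-leucine 0.29 g; glucose 8.19 g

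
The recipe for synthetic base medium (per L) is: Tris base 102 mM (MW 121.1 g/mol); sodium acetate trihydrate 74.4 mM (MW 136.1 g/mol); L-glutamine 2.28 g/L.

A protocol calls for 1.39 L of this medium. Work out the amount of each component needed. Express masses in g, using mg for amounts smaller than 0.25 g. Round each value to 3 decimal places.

Tris base 17.170 g; sodium acetate trihydrate 14.075 g; L-glutamine 3.169 g

Scale factor relative to 1 L: 1.39.
Tris base: 102 mmol/L × 121.1 g/mol × 1.39 L ÷ 1000 = 17.170 g
sodium acetate trihydrate: 74.4 mmol/L × 136.1 g/mol × 1.39 L ÷ 1000 = 14.075 g
L-glutamine: 2.28 g/L × 1.39 L = 3.169 g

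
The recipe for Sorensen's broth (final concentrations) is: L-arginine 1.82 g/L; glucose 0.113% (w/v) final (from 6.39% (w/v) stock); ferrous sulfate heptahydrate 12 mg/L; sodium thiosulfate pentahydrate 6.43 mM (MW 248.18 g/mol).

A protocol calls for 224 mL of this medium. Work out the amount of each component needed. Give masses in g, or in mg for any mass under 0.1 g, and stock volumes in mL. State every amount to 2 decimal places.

L-arginine 0.41 g; glucose 3.96 mL; ferrous sulfate heptahydrate 2.69 mg; sodium thiosulfate pentahydrate 0.36 g

Target volume = 224 mL = 0.224 L.
L-arginine: 1.82 g/L × 0.224 L = 0.41 g
glucose: dilute stock: 0.113% ÷ 6.39% × 224 mL = 3.96 mL
ferrous sulfate heptahydrate: 12 mg/L × 0.224 L = 2.69 mg
sodium thiosulfate pentahydrate: 6.43 mmol/L × 248.18 g/mol × 0.224 L ÷ 1000 = 0.36 g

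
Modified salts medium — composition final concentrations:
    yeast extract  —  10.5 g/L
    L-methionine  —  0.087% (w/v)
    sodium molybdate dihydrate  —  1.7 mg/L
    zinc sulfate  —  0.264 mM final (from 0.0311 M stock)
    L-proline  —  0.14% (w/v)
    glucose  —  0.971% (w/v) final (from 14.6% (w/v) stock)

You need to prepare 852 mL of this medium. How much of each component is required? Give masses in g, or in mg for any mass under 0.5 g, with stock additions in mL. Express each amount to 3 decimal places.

Target volume = 852 mL = 0.852 L.
yeast extract: 10.5 g/L × 0.852 L = 8.946 g
L-methionine: 0.087% w/v = 0.87 g/L → 0.87 × 0.852 L = 0.741 g
sodium molybdate dihydrate: 1.7 mg/L × 0.852 L = 1.448 mg
zinc sulfate: dilute stock: 0.264 mM × 852 mL ÷ 31.1 mM = 7.232 mL
L-proline: 0.14% w/v = 1.4 g/L → 1.4 × 0.852 L = 1.193 g
glucose: dilute stock: 0.971% ÷ 14.6% × 852 mL = 56.664 mL

yeast extract 8.946 g; L-methionine 0.741 g; sodium molybdate dihydrate 1.448 mg; zinc sulfate 7.232 mL; L-proline 1.193 g; glucose 56.664 mL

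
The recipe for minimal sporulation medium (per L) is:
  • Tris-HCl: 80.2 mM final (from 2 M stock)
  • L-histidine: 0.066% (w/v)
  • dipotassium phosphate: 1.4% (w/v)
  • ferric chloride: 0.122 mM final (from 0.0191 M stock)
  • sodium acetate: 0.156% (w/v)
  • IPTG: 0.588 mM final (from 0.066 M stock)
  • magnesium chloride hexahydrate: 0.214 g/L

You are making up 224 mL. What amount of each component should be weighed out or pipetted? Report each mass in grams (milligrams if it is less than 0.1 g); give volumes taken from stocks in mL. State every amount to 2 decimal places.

Tris-HCl 8.98 mL; L-histidine 0.15 g; dipotassium phosphate 3.14 g; ferric chloride 1.43 mL; sodium acetate 0.35 g; IPTG 2.00 mL; magnesium chloride hexahydrate 47.94 mg

Scale factor relative to 1 L: 0.224.
Tris-HCl: dilute stock: 80.2 mM × 224 mL ÷ 2000 mM = 8.98 mL
L-histidine: 0.066 g per 100 mL × 224 mL ÷ 100 = 0.15 g
dipotassium phosphate: 1.4 g per 100 mL × 224 mL ÷ 100 = 3.14 g
ferric chloride: V = C2·V2/C1 = 0.122 mM × 224 mL ÷ 19.1 mM = 1.43 mL
sodium acetate: 0.156% w/v = 1.56 g/L → 1.56 × 0.224 L = 0.35 g
IPTG: dilute stock: 0.588 mM × 224 mL ÷ 66 mM = 2.00 mL
magnesium chloride hexahydrate: 0.214 g/L × 0.224 L = 0.047936 g = 47.94 mg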